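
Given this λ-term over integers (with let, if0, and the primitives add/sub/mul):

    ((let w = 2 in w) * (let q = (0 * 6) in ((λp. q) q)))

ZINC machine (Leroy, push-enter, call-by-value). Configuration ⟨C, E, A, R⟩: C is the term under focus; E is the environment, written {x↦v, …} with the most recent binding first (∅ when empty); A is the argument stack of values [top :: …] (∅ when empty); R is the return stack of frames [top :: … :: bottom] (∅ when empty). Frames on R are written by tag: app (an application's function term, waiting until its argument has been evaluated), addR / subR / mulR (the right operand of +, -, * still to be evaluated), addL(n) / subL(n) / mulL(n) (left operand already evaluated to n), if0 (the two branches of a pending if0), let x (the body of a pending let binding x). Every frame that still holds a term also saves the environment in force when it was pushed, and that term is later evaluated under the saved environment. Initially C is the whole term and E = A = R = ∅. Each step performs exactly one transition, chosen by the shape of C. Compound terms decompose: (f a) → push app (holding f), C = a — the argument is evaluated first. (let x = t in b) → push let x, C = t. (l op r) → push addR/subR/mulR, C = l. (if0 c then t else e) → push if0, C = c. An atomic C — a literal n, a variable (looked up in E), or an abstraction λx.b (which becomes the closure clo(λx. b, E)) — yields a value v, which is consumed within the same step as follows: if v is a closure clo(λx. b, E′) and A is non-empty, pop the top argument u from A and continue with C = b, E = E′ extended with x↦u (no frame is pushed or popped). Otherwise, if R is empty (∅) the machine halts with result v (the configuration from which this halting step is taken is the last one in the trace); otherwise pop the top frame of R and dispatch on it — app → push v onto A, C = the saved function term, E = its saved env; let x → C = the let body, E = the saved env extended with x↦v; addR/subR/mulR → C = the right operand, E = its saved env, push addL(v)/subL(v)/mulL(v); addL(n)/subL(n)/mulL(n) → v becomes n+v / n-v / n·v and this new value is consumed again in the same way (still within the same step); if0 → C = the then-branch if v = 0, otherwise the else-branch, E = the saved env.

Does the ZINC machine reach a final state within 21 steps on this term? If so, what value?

t=0: <C=((let w = 2 in w) * (let q = (0 * 6) in ((λp. q) q))), E=∅, A=∅, R=∅>
t=1: <C=(let w = 2 in w), E=∅, A=∅, R=[mulR]>
t=2: <C=2, E=∅, A=∅, R=[let w :: mulR]>
t=3: <C=w, E={w↦2}, A=∅, R=[mulR]>
t=4: <C=(let q = (0 * 6) in ((λp. q) q)), E=∅, A=∅, R=[mulL(2)]>
t=5: <C=(0 * 6), E=∅, A=∅, R=[let q :: mulL(2)]>
t=6: <C=0, E=∅, A=∅, R=[mulR :: let q :: mulL(2)]>
t=7: <C=6, E=∅, A=∅, R=[mulL(0) :: let q :: mulL(2)]>
t=8: <C=((λp. q) q), E={q↦0}, A=∅, R=[mulL(2)]>
t=9: <C=q, E={q↦0}, A=∅, R=[app :: mulL(2)]>
t=10: <C=(λp. q), E={q↦0}, A=[0], R=[mulL(2)]>
t=11: <C=q, E={p↦0, q↦0}, A=∅, R=[mulL(2)]>
→ final value 0

Answer: 0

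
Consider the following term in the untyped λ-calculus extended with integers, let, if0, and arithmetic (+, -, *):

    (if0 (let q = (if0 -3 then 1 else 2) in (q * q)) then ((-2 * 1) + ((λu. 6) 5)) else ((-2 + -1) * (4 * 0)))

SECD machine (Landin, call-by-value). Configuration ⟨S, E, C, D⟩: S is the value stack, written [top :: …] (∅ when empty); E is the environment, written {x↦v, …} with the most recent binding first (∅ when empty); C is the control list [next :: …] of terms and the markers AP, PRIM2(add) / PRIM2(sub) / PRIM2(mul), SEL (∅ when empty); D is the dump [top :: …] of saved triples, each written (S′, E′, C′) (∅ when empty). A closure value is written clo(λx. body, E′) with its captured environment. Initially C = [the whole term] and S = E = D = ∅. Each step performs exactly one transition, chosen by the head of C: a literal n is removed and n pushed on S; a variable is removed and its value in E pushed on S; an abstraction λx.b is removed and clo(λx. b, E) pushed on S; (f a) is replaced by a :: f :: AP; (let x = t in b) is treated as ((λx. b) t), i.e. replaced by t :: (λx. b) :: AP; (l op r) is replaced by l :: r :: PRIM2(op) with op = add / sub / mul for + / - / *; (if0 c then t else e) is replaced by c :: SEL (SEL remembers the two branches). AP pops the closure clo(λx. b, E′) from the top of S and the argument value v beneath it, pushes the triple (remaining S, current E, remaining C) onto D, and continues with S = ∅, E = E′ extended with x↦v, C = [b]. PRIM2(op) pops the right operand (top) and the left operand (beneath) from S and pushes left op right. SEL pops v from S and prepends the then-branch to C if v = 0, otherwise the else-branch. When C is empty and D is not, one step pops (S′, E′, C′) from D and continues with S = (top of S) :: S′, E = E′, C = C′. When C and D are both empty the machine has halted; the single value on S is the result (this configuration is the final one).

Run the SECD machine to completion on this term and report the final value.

Answer: 0

Derivation:
t=0: [S=∅ | E=∅ | C=[(if0 (let q = (if0 -3 then 1 else 2) in (q * q)) then ((-2 * 1) + ((λu. 6) 5)) else ((-2 + -1) * (4 * 0)))] | D=∅]
t=1: [S=∅ | E=∅ | C=[(let q = (if0 -3 then 1 else 2) in (q * q)) :: SEL] | D=∅]
t=2: [S=∅ | E=∅ | C=[(if0 -3 then 1 else 2) :: (λq. (q * q)) :: AP :: SEL] | D=∅]
t=3: [S=∅ | E=∅ | C=[-3 :: SEL :: (λq. (q * q)) :: AP :: SEL] | D=∅]
t=4: [S=[-3] | E=∅ | C=[SEL :: (λq. (q * q)) :: AP :: SEL] | D=∅]
t=5: [S=∅ | E=∅ | C=[2 :: (λq. (q * q)) :: AP :: SEL] | D=∅]
t=6: [S=[2] | E=∅ | C=[(λq. (q * q)) :: AP :: SEL] | D=∅]
t=7: [S=[clo(λq. (q * q), ∅) :: 2] | E=∅ | C=[AP :: SEL] | D=∅]
t=8: [S=∅ | E={q↦2} | C=[(q * q)] | D=[(∅, ∅, [SEL])]]
t=9: [S=∅ | E={q↦2} | C=[q :: q :: PRIM2(mul)] | D=[(∅, ∅, [SEL])]]
t=10: [S=[2] | E={q↦2} | C=[q :: PRIM2(mul)] | D=[(∅, ∅, [SEL])]]
t=11: [S=[2 :: 2] | E={q↦2} | C=[PRIM2(mul)] | D=[(∅, ∅, [SEL])]]
t=12: [S=[4] | E={q↦2} | C=∅ | D=[(∅, ∅, [SEL])]]
t=13: [S=[4] | E=∅ | C=[SEL] | D=∅]
t=14: [S=∅ | E=∅ | C=[((-2 + -1) * (4 * 0))] | D=∅]
t=15: [S=∅ | E=∅ | C=[(-2 + -1) :: (4 * 0) :: PRIM2(mul)] | D=∅]
t=16: [S=∅ | E=∅ | C=[-2 :: -1 :: PRIM2(add) :: (4 * 0) :: PRIM2(mul)] | D=∅]
t=17: [S=[-2] | E=∅ | C=[-1 :: PRIM2(add) :: (4 * 0) :: PRIM2(mul)] | D=∅]
t=18: [S=[-1 :: -2] | E=∅ | C=[PRIM2(add) :: (4 * 0) :: PRIM2(mul)] | D=∅]
t=19: [S=[-3] | E=∅ | C=[(4 * 0) :: PRIM2(mul)] | D=∅]
t=20: [S=[-3] | E=∅ | C=[4 :: 0 :: PRIM2(mul) :: PRIM2(mul)] | D=∅]
t=21: [S=[4 :: -3] | E=∅ | C=[0 :: PRIM2(mul) :: PRIM2(mul)] | D=∅]
t=22: [S=[0 :: 4 :: -3] | E=∅ | C=[PRIM2(mul) :: PRIM2(mul)] | D=∅]
t=23: [S=[0 :: -3] | E=∅ | C=[PRIM2(mul)] | D=∅]
t=24: [S=[0] | E=∅ | C=∅ | D=∅]
→ final value 0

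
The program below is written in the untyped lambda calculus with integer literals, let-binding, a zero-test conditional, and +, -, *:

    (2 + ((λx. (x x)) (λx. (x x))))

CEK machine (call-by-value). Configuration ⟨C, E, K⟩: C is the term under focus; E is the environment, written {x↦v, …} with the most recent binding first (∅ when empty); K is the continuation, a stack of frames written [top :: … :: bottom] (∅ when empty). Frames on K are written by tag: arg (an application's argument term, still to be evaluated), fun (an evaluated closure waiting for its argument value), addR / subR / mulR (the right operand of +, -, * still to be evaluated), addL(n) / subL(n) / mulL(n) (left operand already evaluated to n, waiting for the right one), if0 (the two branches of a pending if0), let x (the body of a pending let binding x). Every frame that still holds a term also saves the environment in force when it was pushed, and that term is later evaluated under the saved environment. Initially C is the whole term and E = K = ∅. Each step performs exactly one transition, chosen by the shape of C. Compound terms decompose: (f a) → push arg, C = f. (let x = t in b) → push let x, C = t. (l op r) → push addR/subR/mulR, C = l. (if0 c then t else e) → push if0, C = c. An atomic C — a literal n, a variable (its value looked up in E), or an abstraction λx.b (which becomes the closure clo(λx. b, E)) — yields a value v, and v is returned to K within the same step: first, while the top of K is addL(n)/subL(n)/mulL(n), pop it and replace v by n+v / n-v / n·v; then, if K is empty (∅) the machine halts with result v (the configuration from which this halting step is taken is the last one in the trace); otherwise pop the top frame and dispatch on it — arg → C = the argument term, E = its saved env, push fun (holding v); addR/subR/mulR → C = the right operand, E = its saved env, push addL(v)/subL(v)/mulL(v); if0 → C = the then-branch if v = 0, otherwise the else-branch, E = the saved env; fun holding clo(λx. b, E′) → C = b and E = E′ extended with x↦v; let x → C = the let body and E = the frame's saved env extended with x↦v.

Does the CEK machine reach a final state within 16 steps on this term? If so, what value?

Answer: DIVERGES (no final state within 16 steps)

Execution trace:
step 0: ⟨C=(2 + ((λx. (x x)) (λx. (x x)))); E=∅; K=∅⟩
step 1: ⟨C=2; E=∅; K=[addR]⟩
step 2: ⟨C=((λx. (x x)) (λx. (x x))); E=∅; K=[addL(2)]⟩
step 3: ⟨C=(λx. (x x)); E=∅; K=[arg :: addL(2)]⟩
step 4: ⟨C=(λx. (x x)); E=∅; K=[fun :: addL(2)]⟩
step 5: ⟨C=(x x); E={x↦clo(λx. (x x), ∅)}; K=[addL(2)]⟩
step 6: ⟨C=x; E={x↦clo(λx. (x x), ∅)}; K=[arg :: addL(2)]⟩
step 7: ⟨C=x; E={x↦clo(λx. (x x), ∅)}; K=[fun :: addL(2)]⟩
… configuration repeats with period 3 (steps 5–7 recur indefinitely) …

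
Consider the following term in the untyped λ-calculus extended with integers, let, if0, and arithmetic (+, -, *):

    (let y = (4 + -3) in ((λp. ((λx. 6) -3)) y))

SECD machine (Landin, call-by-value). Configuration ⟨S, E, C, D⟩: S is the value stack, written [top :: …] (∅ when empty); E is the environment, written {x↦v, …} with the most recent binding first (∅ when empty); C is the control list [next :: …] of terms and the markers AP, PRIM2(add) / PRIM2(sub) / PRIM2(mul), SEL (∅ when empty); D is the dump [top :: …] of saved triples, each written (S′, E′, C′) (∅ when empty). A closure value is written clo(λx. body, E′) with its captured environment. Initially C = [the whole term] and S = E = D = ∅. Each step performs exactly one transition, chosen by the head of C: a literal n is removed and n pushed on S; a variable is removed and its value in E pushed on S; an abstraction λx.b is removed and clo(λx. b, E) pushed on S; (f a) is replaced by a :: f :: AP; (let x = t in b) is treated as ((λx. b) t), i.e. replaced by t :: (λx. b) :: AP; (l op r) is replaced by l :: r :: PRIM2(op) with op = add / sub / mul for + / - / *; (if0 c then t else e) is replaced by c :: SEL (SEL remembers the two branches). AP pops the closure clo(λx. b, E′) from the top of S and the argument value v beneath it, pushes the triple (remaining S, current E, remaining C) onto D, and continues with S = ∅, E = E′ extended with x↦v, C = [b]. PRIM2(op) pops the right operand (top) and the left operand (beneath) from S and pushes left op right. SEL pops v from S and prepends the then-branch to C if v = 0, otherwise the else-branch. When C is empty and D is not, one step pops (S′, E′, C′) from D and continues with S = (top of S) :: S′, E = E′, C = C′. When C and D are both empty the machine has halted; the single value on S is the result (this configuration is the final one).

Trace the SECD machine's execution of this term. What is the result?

step 0: [S=∅ | E=∅ | C=[(let y = (4 + -3) in ((λp. ((λx. 6) -3)) y))] | D=∅]
step 1: [S=∅ | E=∅ | C=[(4 + -3) :: (λy. ((λp. ((λx. 6) -3)) y)) :: AP] | D=∅]
step 2: [S=∅ | E=∅ | C=[4 :: -3 :: PRIM2(add) :: (λy. ((λp. ((λx. 6) -3)) y)) :: AP] | D=∅]
step 3: [S=[4] | E=∅ | C=[-3 :: PRIM2(add) :: (λy. ((λp. ((λx. 6) -3)) y)) :: AP] | D=∅]
step 4: [S=[-3 :: 4] | E=∅ | C=[PRIM2(add) :: (λy. ((λp. ((λx. 6) -3)) y)) :: AP] | D=∅]
step 5: [S=[1] | E=∅ | C=[(λy. ((λp. ((λx. 6) -3)) y)) :: AP] | D=∅]
step 6: [S=[clo(λy. ((λp. ((λx. 6) -3)) y), ∅) :: 1] | E=∅ | C=[AP] | D=∅]
step 7: [S=∅ | E={y↦1} | C=[((λp. ((λx. 6) -3)) y)] | D=[(∅, ∅, ∅)]]
step 8: [S=∅ | E={y↦1} | C=[y :: (λp. ((λx. 6) -3)) :: AP] | D=[(∅, ∅, ∅)]]
step 9: [S=[1] | E={y↦1} | C=[(λp. ((λx. 6) -3)) :: AP] | D=[(∅, ∅, ∅)]]
step 10: [S=[clo(λp. ((λx. 6) -3), {y↦1}) :: 1] | E={y↦1} | C=[AP] | D=[(∅, ∅, ∅)]]
step 11: [S=∅ | E={p↦1, y↦1} | C=[((λx. 6) -3)] | D=[(∅, {y↦1}, ∅) :: (∅, ∅, ∅)]]
step 12: [S=∅ | E={p↦1, y↦1} | C=[-3 :: (λx. 6) :: AP] | D=[(∅, {y↦1}, ∅) :: (∅, ∅, ∅)]]
step 13: [S=[-3] | E={p↦1, y↦1} | C=[(λx. 6) :: AP] | D=[(∅, {y↦1}, ∅) :: (∅, ∅, ∅)]]
step 14: [S=[clo(λx. 6, {p↦1, y↦1}) :: -3] | E={p↦1, y↦1} | C=[AP] | D=[(∅, {y↦1}, ∅) :: (∅, ∅, ∅)]]
step 15: [S=∅ | E={x↦-3, p↦1, y↦1} | C=[6] | D=[(∅, {p↦1, y↦1}, ∅) :: (∅, {y↦1}, ∅) :: (∅, ∅, ∅)]]
step 16: [S=[6] | E={x↦-3, p↦1, y↦1} | C=∅ | D=[(∅, {p↦1, y↦1}, ∅) :: (∅, {y↦1}, ∅) :: (∅, ∅, ∅)]]
step 17: [S=[6] | E={p↦1, y↦1} | C=∅ | D=[(∅, {y↦1}, ∅) :: (∅, ∅, ∅)]]
step 18: [S=[6] | E={y↦1} | C=∅ | D=[(∅, ∅, ∅)]]
step 19: [S=[6] | E=∅ | C=∅ | D=∅]
→ final value 6

Answer: 6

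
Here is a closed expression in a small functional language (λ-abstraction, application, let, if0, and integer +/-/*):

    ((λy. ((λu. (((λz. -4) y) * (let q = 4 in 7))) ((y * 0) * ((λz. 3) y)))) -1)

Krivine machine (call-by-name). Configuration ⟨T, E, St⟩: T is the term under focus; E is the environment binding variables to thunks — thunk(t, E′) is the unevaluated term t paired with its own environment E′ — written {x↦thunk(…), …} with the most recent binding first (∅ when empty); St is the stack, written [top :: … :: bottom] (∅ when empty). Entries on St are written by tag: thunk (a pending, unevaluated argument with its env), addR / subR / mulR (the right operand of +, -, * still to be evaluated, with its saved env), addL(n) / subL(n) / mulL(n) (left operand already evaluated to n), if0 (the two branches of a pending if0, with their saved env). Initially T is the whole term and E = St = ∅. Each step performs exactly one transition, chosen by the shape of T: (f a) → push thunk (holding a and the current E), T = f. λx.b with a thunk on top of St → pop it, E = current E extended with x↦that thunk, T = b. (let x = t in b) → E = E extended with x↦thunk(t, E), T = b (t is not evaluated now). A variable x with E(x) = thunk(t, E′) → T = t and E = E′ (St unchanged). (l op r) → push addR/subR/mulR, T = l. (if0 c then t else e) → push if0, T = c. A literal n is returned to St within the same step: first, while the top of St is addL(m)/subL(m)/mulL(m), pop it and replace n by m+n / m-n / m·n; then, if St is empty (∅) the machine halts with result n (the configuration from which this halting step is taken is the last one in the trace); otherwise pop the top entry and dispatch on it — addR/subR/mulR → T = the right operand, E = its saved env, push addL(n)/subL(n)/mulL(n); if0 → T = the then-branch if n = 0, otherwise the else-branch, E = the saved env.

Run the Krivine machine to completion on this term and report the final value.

Answer: -28

Derivation:
[0] [T=((λy. ((λu. (((λz. -4) y) * (let q = 4 in 7))) ((y * 0) * ((λz. 3) y)))) -1) | E=∅ | St=∅]
[1] [T=(λy. ((λu. (((λz. -4) y) * (let q = 4 in 7))) ((y * 0) * ((λz. 3) y)))) | E=∅ | St=[thunk]]
[2] [T=((λu. (((λz. -4) y) * (let q = 4 in 7))) ((y * 0) * ((λz. 3) y))) | E={y↦thunk(-1, ∅)} | St=∅]
[3] [T=(λu. (((λz. -4) y) * (let q = 4 in 7))) | E={y↦thunk(-1, ∅)} | St=[thunk]]
[4] [T=(((λz. -4) y) * (let q = 4 in 7)) | E={u↦thunk(((y * 0) * ((λz. 3) y)), {y↦thunk(-1, ∅)}), y↦thunk(-1, ∅)} | St=∅]
[5] [T=((λz. -4) y) | E={u↦thunk(((y * 0) * ((λz. 3) y)), {y↦thunk(-1, ∅)}), y↦thunk(-1, ∅)} | St=[mulR]]
[6] [T=(λz. -4) | E={u↦thunk(((y * 0) * ((λz. 3) y)), {y↦thunk(-1, ∅)}), y↦thunk(-1, ∅)} | St=[thunk :: mulR]]
[7] [T=-4 | E={z↦thunk(y, {u↦thunk(((y * 0) * ((λz. 3) y)), {y↦thunk(-1, ∅)}), y↦thunk(-1, ∅)}), u↦thunk(((y * 0) * ((λz. 3) y)), {y↦thunk(-1, ∅)}), y↦thunk(-1, ∅)} | St=[mulR]]
[8] [T=(let q = 4 in 7) | E={u↦thunk(((y * 0) * ((λz. 3) y)), {y↦thunk(-1, ∅)}), y↦thunk(-1, ∅)} | St=[mulL(-4)]]
[9] [T=7 | E={q↦thunk(4, {u↦thunk(((y * 0) * ((λz. 3) y)), {y↦thunk(-1, ∅)}), y↦thunk(-1, ∅)}), u↦thunk(((y * 0) * ((λz. 3) y)), {y↦thunk(-1, ∅)}), y↦thunk(-1, ∅)} | St=[mulL(-4)]]
→ final value -28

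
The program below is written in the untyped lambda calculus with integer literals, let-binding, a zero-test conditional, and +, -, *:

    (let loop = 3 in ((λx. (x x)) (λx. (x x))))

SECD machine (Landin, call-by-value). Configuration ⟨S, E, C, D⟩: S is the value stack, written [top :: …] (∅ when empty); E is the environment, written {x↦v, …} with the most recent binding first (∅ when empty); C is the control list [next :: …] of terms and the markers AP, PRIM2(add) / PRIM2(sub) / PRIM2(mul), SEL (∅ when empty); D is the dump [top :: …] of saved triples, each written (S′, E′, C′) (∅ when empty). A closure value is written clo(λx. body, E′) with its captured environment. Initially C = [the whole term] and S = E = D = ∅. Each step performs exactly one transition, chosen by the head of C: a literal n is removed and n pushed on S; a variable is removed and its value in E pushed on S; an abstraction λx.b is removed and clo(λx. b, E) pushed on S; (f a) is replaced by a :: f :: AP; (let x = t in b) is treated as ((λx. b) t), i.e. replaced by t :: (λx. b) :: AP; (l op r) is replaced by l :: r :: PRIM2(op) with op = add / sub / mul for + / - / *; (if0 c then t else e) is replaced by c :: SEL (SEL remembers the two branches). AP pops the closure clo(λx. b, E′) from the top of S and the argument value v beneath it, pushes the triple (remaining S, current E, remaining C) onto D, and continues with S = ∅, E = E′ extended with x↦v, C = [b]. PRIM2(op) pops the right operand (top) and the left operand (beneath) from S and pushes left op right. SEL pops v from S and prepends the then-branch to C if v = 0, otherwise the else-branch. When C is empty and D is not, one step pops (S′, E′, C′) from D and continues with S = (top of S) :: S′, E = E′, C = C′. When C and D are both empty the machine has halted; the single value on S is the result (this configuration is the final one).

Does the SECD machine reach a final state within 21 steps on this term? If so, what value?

Answer: DIVERGES (no final state within 21 steps)

Execution trace:
t=0: <S=∅, E=∅, C=[(let loop = 3 in ((λx. (x x)) (λx. (x x))))], D=∅>
t=1: <S=∅, E=∅, C=[3 :: (λloop. ((λx. (x x)) (λx. (x x)))) :: AP], D=∅>
t=2: <S=[3], E=∅, C=[(λloop. ((λx. (x x)) (λx. (x x)))) :: AP], D=∅>
t=3: <S=[clo(λloop. ((λx. (x x)) (λx. (x x))), ∅) :: 3], E=∅, C=[AP], D=∅>
t=4: <S=∅, E={loop↦3}, C=[((λx. (x x)) (λx. (x x)))], D=[(∅, ∅, ∅)]>
t=5: <S=∅, E={loop↦3}, C=[(λx. (x x)) :: (λx. (x x)) :: AP], D=[(∅, ∅, ∅)]>
t=6: <S=[clo(λx. (x x), {loop↦3})], E={loop↦3}, C=[(λx. (x x)) :: AP], D=[(∅, ∅, ∅)]>
t=7: <S=[clo(λx. (x x), {loop↦3}) :: clo(λx. (x x), {loop↦3})], E={loop↦3}, C=[AP], D=[(∅, ∅, ∅)]>
t=8: <S=∅, E={x↦clo(λx. (x x), {loop↦3}), loop↦3}, C=[(x x)], D=[(∅, {loop↦3}, ∅) :: (∅, ∅, ∅)]>
t=9: <S=∅, E={x↦clo(λx. (x x), {loop↦3}), loop↦3}, C=[x :: x :: AP], D=[(∅, {loop↦3}, ∅) :: (∅, ∅, ∅)]>
t=10: <S=[clo(λx. (x x), {loop↦3})], E={x↦clo(λx. (x x), {loop↦3}), loop↦3}, C=[x :: AP], D=[(∅, {loop↦3}, ∅) :: (∅, ∅, ∅)]>
t=11: <S=[clo(λx. (x x), {loop↦3}) :: clo(λx. (x x), {loop↦3})], E={x↦clo(λx. (x x), {loop↦3}), loop↦3}, C=[AP], D=[(∅, {loop↦3}, ∅) :: (∅, ∅, ∅)]>
t=12: <S=∅, E={x↦clo(λx. (x x), {loop↦3}), loop↦3}, C=[(x x)], D=[(∅, {x↦clo(λx. (x x), {loop↦3}), loop↦3}, ∅) :: (∅, {loop↦3}, ∅) :: (∅, ∅, ∅)]>
t=13: <S=∅, E={x↦clo(λx. (x x), {loop↦3}), loop↦3}, C=[x :: x :: AP], D=[(∅, {x↦clo(λx. (x x), {loop↦3}), loop↦3}, ∅) :: (∅, {loop↦3}, ∅) :: (∅, ∅, ∅)]>
t=14: <S=[clo(λx. (x x), {loop↦3})], E={x↦clo(λx. (x x), {loop↦3}), loop↦3}, C=[x :: AP], D=[(∅, {x↦clo(λx. (x x), {loop↦3}), loop↦3}, ∅) :: (∅, {loop↦3}, ∅) :: (∅, ∅, ∅)]>
t=15: <S=[clo(λx. (x x), {loop↦3}) :: clo(λx. (x x), {loop↦3})], E={x↦clo(λx. (x x), {loop↦3}), loop↦3}, C=[AP], D=[(∅, {x↦clo(λx. (x x), {loop↦3}), loop↦3}, ∅) :: (∅, {loop↦3}, ∅) :: (∅, ∅, ∅)]>
t=16: <S=∅, E={x↦clo(λx. (x x), {loop↦3}), loop↦3}, C=[(x x)], D=[(∅, {x↦clo(λx. (x x), {loop↦3}), loop↦3}, ∅) :: (∅, {x↦clo(λx. (x x), {loop↦3}), loop↦3}, ∅) :: (∅, {loop↦3}, ∅) :: (∅, ∅, ∅)]>
t=17: <S=∅, E={x↦clo(λx. (x x), {loop↦3}), loop↦3}, C=[x :: x :: AP], D=[(∅, {x↦clo(λx. (x x), {loop↦3}), loop↦3}, ∅) :: (∅, {x↦clo(λx. (x x), {loop↦3}), loop↦3}, ∅) :: (∅, {loop↦3}, ∅) :: (∅, ∅, ∅)]>
t=18: <S=[clo(λx. (x x), {loop↦3})], E={x↦clo(λx. (x x), {loop↦3}), loop↦3}, C=[x :: AP], D=[(∅, {x↦clo(λx. (x x), {loop↦3}), loop↦3}, ∅) :: (∅, {x↦clo(λx. (x x), {loop↦3}), loop↦3}, ∅) :: (∅, {loop↦3}, ∅) :: (∅, ∅, ∅)]>
t=19: <S=[clo(λx. (x x), {loop↦3}) :: clo(λx. (x x), {loop↦3})], E={x↦clo(λx. (x x), {loop↦3}), loop↦3}, C=[AP], D=[(∅, {x↦clo(λx. (x x), {loop↦3}), loop↦3}, ∅) :: (∅, {x↦clo(λx. (x x), {loop↦3}), loop↦3}, ∅) :: (∅, {loop↦3}, ∅) :: (∅, ∅, ∅)]>
t=20: <S=∅, E={x↦clo(λx. (x x), {loop↦3}), loop↦3}, C=[(x x)], D=[(∅, {x↦clo(λx. (x x), {loop↦3}), loop↦3}, ∅) :: (∅, {x↦clo(λx. (x x), {loop↦3}), loop↦3}, ∅) :: (∅, {x↦clo(λx. (x x), {loop↦3}), loop↦3}, ∅) :: (∅, {loop↦3}, ∅) :: (∅, ∅, ∅)]>
t=21: <S=∅, E={x↦clo(λx. (x x), {loop↦3}), loop↦3}, C=[x :: x :: AP], D=[(∅, {x↦clo(λx. (x x), {loop↦3}), loop↦3}, ∅) :: (∅, {x↦clo(λx. (x x), {loop↦3}), loop↦3}, ∅) :: (∅, {x↦clo(λx. (x x), {loop↦3}), loop↦3}, ∅) :: (∅, {loop↦3}, ∅) :: (∅, ∅, ∅)]>
→ 21 transitions taken and the configuration is still not final: no result within 21 steps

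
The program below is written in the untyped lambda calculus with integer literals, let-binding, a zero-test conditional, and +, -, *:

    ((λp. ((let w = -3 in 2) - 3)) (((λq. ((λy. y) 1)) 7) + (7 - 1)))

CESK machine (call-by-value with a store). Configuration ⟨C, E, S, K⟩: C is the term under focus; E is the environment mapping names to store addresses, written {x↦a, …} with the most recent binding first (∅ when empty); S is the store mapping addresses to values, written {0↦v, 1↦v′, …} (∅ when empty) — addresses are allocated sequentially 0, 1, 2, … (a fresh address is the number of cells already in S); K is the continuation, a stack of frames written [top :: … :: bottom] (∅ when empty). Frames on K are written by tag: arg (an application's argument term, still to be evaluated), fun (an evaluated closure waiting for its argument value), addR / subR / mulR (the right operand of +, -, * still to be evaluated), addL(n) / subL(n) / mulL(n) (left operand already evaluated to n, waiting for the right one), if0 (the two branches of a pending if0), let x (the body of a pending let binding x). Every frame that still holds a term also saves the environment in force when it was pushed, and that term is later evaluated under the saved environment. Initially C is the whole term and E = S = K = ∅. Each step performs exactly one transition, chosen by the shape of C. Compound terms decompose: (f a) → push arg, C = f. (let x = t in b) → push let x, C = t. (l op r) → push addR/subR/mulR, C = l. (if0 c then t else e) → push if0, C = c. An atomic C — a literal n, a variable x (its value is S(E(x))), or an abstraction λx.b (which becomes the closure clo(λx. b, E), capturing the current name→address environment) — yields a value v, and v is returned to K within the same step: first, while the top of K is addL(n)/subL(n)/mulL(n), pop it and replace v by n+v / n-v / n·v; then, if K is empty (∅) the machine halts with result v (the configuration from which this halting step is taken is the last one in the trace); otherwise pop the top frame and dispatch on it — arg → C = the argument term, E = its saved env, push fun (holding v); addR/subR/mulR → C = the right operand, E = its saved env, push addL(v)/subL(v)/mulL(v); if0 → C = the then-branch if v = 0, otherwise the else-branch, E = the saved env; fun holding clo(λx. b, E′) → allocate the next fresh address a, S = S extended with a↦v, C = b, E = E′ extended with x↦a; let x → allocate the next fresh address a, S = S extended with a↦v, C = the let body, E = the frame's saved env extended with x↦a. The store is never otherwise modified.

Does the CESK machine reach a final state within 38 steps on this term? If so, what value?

step 0: [C=((λp. ((let w = -3 in 2) - 3)) (((λq. ((λy. y) 1)) 7) + (7 - 1))) | E=∅ | S=∅ | K=∅]
step 1: [C=(λp. ((let w = -3 in 2) - 3)) | E=∅ | S=∅ | K=[arg]]
step 2: [C=(((λq. ((λy. y) 1)) 7) + (7 - 1)) | E=∅ | S=∅ | K=[fun]]
step 3: [C=((λq. ((λy. y) 1)) 7) | E=∅ | S=∅ | K=[addR :: fun]]
step 4: [C=(λq. ((λy. y) 1)) | E=∅ | S=∅ | K=[arg :: addR :: fun]]
step 5: [C=7 | E=∅ | S=∅ | K=[fun :: addR :: fun]]
step 6: [C=((λy. y) 1) | E={q↦0} | S={0↦7} | K=[addR :: fun]]
step 7: [C=(λy. y) | E={q↦0} | S={0↦7} | K=[arg :: addR :: fun]]
step 8: [C=1 | E={q↦0} | S={0↦7} | K=[fun :: addR :: fun]]
step 9: [C=y | E={y↦1, q↦0} | S={0↦7, 1↦1} | K=[addR :: fun]]
step 10: [C=(7 - 1) | E=∅ | S={0↦7, 1↦1} | K=[addL(1) :: fun]]
step 11: [C=7 | E=∅ | S={0↦7, 1↦1} | K=[subR :: addL(1) :: fun]]
step 12: [C=1 | E=∅ | S={0↦7, 1↦1} | K=[subL(7) :: addL(1) :: fun]]
step 13: [C=((let w = -3 in 2) - 3) | E={p↦2} | S={0↦7, 1↦1, 2↦7} | K=∅]
step 14: [C=(let w = -3 in 2) | E={p↦2} | S={0↦7, 1↦1, 2↦7} | K=[subR]]
step 15: [C=-3 | E={p↦2} | S={0↦7, 1↦1, 2↦7} | K=[let w :: subR]]
step 16: [C=2 | E={w↦3, p↦2} | S={0↦7, 1↦1, 2↦7, 3↦-3} | K=[subR]]
step 17: [C=3 | E={p↦2} | S={0↦7, 1↦1, 2↦7, 3↦-3} | K=[subL(2)]]
→ final value -1

Answer: -1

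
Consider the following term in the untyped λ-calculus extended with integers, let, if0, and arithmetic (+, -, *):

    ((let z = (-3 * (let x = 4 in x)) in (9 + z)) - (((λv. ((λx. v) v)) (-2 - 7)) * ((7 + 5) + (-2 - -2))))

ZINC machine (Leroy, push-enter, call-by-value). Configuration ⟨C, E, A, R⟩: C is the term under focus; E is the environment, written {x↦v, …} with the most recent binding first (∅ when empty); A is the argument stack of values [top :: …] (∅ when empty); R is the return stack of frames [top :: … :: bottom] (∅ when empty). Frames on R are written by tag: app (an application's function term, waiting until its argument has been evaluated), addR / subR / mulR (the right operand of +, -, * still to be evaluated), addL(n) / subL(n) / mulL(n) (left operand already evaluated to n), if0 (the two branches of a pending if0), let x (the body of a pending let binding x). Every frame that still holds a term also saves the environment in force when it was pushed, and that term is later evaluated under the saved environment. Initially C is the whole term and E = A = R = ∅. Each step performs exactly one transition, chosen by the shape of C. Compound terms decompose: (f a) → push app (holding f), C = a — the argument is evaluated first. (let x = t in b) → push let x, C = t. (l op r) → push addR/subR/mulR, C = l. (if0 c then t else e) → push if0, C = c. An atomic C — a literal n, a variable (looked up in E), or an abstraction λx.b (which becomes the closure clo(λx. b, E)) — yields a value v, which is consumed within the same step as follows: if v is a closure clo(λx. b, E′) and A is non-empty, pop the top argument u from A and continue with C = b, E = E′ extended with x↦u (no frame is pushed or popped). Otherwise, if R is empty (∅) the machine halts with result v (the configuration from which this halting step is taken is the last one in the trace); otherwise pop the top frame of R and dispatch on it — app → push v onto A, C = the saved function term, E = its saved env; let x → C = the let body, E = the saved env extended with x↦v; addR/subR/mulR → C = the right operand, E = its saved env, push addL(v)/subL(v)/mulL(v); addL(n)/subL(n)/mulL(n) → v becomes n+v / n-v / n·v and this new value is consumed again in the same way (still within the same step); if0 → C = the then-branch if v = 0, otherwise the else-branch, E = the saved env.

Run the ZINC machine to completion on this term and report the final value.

0. ⟨C=((let z = (-3 * (let x = 4 in x)) in (9 + z)) - (((λv. ((λx. v) v)) (-2 - 7)) * ((7 + 5) + (-2 - -2)))); E=∅; A=∅; R=∅⟩
1. ⟨C=(let z = (-3 * (let x = 4 in x)) in (9 + z)); E=∅; A=∅; R=[subR]⟩
2. ⟨C=(-3 * (let x = 4 in x)); E=∅; A=∅; R=[let z :: subR]⟩
3. ⟨C=-3; E=∅; A=∅; R=[mulR :: let z :: subR]⟩
4. ⟨C=(let x = 4 in x); E=∅; A=∅; R=[mulL(-3) :: let z :: subR]⟩
5. ⟨C=4; E=∅; A=∅; R=[let x :: mulL(-3) :: let z :: subR]⟩
6. ⟨C=x; E={x↦4}; A=∅; R=[mulL(-3) :: let z :: subR]⟩
7. ⟨C=(9 + z); E={z↦-12}; A=∅; R=[subR]⟩
8. ⟨C=9; E={z↦-12}; A=∅; R=[addR :: subR]⟩
9. ⟨C=z; E={z↦-12}; A=∅; R=[addL(9) :: subR]⟩
10. ⟨C=(((λv. ((λx. v) v)) (-2 - 7)) * ((7 + 5) + (-2 - -2))); E=∅; A=∅; R=[subL(-3)]⟩
11. ⟨C=((λv. ((λx. v) v)) (-2 - 7)); E=∅; A=∅; R=[mulR :: subL(-3)]⟩
12. ⟨C=(-2 - 7); E=∅; A=∅; R=[app :: mulR :: subL(-3)]⟩
13. ⟨C=-2; E=∅; A=∅; R=[subR :: app :: mulR :: subL(-3)]⟩
14. ⟨C=7; E=∅; A=∅; R=[subL(-2) :: app :: mulR :: subL(-3)]⟩
15. ⟨C=(λv. ((λx. v) v)); E=∅; A=[-9]; R=[mulR :: subL(-3)]⟩
16. ⟨C=((λx. v) v); E={v↦-9}; A=∅; R=[mulR :: subL(-3)]⟩
17. ⟨C=v; E={v↦-9}; A=∅; R=[app :: mulR :: subL(-3)]⟩
18. ⟨C=(λx. v); E={v↦-9}; A=[-9]; R=[mulR :: subL(-3)]⟩
19. ⟨C=v; E={x↦-9, v↦-9}; A=∅; R=[mulR :: subL(-3)]⟩
20. ⟨C=((7 + 5) + (-2 - -2)); E=∅; A=∅; R=[mulL(-9) :: subL(-3)]⟩
21. ⟨C=(7 + 5); E=∅; A=∅; R=[addR :: mulL(-9) :: subL(-3)]⟩
22. ⟨C=7; E=∅; A=∅; R=[addR :: addR :: mulL(-9) :: subL(-3)]⟩
23. ⟨C=5; E=∅; A=∅; R=[addL(7) :: addR :: mulL(-9) :: subL(-3)]⟩
24. ⟨C=(-2 - -2); E=∅; A=∅; R=[addL(12) :: mulL(-9) :: subL(-3)]⟩
25. ⟨C=-2; E=∅; A=∅; R=[subR :: addL(12) :: mulL(-9) :: subL(-3)]⟩
26. ⟨C=-2; E=∅; A=∅; R=[subL(-2) :: addL(12) :: mulL(-9) :: subL(-3)]⟩
→ final value 105

Answer: 105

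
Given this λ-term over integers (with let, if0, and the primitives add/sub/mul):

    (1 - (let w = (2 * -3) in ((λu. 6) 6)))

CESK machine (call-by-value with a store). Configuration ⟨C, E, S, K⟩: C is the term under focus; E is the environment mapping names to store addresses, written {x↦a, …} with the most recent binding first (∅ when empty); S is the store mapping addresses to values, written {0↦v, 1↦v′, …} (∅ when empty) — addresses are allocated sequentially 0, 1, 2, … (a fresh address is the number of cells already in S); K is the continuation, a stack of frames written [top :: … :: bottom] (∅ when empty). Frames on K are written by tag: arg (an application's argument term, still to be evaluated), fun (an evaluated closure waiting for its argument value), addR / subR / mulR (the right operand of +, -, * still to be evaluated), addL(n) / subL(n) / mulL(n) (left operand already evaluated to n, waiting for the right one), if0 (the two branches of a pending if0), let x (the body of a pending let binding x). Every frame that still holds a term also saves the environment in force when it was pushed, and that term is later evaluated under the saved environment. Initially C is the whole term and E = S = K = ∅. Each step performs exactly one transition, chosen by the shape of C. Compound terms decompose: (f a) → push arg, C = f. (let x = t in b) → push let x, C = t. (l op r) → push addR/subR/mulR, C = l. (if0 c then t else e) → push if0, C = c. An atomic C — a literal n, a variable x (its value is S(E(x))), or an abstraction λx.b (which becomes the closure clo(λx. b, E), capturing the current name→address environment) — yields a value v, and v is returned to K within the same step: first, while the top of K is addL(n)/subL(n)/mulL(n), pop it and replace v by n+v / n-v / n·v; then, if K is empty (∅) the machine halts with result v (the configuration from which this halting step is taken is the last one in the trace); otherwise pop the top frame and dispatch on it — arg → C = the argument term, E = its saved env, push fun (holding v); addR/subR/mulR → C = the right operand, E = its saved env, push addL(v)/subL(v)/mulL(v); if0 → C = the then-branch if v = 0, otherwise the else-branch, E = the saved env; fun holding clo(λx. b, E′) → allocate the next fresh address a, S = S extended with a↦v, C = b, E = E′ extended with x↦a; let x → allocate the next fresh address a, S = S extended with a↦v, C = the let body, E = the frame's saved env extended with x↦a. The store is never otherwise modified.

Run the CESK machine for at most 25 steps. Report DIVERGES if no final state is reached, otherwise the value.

Answer: -5

Execution trace:
[0] <C=(1 - (let w = (2 * -3) in ((λu. 6) 6))), E=∅, S=∅, K=∅>
[1] <C=1, E=∅, S=∅, K=[subR]>
[2] <C=(let w = (2 * -3) in ((λu. 6) 6)), E=∅, S=∅, K=[subL(1)]>
[3] <C=(2 * -3), E=∅, S=∅, K=[let w :: subL(1)]>
[4] <C=2, E=∅, S=∅, K=[mulR :: let w :: subL(1)]>
[5] <C=-3, E=∅, S=∅, K=[mulL(2) :: let w :: subL(1)]>
[6] <C=((λu. 6) 6), E={w↦0}, S={0↦-6}, K=[subL(1)]>
[7] <C=(λu. 6), E={w↦0}, S={0↦-6}, K=[arg :: subL(1)]>
[8] <C=6, E={w↦0}, S={0↦-6}, K=[fun :: subL(1)]>
[9] <C=6, E={u↦1, w↦0}, S={0↦-6, 1↦6}, K=[subL(1)]>
→ final value -5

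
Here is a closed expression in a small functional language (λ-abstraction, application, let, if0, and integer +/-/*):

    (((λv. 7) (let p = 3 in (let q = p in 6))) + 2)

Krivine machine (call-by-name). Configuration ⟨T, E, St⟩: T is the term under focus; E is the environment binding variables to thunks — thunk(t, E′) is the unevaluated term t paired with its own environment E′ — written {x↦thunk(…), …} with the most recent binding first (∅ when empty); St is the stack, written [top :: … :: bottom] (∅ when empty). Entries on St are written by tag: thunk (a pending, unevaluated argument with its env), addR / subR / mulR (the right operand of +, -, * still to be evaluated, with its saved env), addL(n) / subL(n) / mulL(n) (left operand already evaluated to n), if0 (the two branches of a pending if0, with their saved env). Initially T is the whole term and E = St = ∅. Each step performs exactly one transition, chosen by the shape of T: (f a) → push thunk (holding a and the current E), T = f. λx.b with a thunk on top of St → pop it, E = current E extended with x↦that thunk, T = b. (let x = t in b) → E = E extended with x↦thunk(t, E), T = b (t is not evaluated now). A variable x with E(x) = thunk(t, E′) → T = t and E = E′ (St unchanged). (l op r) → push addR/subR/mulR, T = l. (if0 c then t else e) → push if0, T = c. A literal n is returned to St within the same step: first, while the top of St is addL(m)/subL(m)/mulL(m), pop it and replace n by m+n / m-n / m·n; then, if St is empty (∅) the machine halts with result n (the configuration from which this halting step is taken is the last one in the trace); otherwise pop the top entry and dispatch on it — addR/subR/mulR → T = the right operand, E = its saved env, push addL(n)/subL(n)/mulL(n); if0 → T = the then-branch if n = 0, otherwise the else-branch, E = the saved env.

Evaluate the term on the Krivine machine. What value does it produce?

Answer: 9

Execution trace:
step 0: ⟨T=(((λv. 7) (let p = 3 in (let q = p in 6))) + 2); E=∅; St=∅⟩
step 1: ⟨T=((λv. 7) (let p = 3 in (let q = p in 6))); E=∅; St=[addR]⟩
step 2: ⟨T=(λv. 7); E=∅; St=[thunk :: addR]⟩
step 3: ⟨T=7; E={v↦thunk((let p = 3 in (let q = p in 6)), ∅)}; St=[addR]⟩
step 4: ⟨T=2; E=∅; St=[addL(7)]⟩
→ final value 9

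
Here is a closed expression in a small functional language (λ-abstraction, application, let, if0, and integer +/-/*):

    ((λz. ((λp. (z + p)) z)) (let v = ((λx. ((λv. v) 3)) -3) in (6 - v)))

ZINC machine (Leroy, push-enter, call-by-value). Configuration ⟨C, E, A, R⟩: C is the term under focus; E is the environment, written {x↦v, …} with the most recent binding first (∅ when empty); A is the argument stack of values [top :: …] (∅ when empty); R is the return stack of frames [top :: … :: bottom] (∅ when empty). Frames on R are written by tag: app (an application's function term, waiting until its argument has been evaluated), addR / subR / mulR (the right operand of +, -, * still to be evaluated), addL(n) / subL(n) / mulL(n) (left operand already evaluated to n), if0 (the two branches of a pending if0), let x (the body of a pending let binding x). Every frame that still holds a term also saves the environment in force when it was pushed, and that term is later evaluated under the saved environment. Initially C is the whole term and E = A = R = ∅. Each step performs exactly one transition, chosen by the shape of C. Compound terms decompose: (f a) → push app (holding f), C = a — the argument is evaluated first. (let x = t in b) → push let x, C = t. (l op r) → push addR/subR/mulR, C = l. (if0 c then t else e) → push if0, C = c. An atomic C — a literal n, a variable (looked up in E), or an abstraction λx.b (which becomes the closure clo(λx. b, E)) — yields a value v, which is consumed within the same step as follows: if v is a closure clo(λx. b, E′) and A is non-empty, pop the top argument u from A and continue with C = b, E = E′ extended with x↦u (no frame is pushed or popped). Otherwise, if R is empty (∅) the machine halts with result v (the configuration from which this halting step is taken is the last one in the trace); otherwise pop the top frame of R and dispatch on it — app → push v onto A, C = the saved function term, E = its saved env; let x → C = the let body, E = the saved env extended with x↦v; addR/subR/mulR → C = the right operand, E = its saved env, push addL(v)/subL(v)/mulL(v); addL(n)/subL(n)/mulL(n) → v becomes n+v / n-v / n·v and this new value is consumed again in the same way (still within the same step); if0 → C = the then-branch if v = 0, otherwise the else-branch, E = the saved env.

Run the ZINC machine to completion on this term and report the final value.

0. <C=((λz. ((λp. (z + p)) z)) (let v = ((λx. ((λv. v) 3)) -3) in (6 - v))), E=∅, A=∅, R=∅>
1. <C=(let v = ((λx. ((λv. v) 3)) -3) in (6 - v)), E=∅, A=∅, R=[app]>
2. <C=((λx. ((λv. v) 3)) -3), E=∅, A=∅, R=[let v :: app]>
3. <C=-3, E=∅, A=∅, R=[app :: let v :: app]>
4. <C=(λx. ((λv. v) 3)), E=∅, A=[-3], R=[let v :: app]>
5. <C=((λv. v) 3), E={x↦-3}, A=∅, R=[let v :: app]>
6. <C=3, E={x↦-3}, A=∅, R=[app :: let v :: app]>
7. <C=(λv. v), E={x↦-3}, A=[3], R=[let v :: app]>
8. <C=v, E={v↦3, x↦-3}, A=∅, R=[let v :: app]>
9. <C=(6 - v), E={v↦3}, A=∅, R=[app]>
10. <C=6, E={v↦3}, A=∅, R=[subR :: app]>
11. <C=v, E={v↦3}, A=∅, R=[subL(6) :: app]>
12. <C=(λz. ((λp. (z + p)) z)), E=∅, A=[3], R=∅>
13. <C=((λp. (z + p)) z), E={z↦3}, A=∅, R=∅>
14. <C=z, E={z↦3}, A=∅, R=[app]>
15. <C=(λp. (z + p)), E={z↦3}, A=[3], R=∅>
16. <C=(z + p), E={p↦3, z↦3}, A=∅, R=∅>
17. <C=z, E={p↦3, z↦3}, A=∅, R=[addR]>
18. <C=p, E={p↦3, z↦3}, A=∅, R=[addL(3)]>
→ final value 6

Answer: 6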